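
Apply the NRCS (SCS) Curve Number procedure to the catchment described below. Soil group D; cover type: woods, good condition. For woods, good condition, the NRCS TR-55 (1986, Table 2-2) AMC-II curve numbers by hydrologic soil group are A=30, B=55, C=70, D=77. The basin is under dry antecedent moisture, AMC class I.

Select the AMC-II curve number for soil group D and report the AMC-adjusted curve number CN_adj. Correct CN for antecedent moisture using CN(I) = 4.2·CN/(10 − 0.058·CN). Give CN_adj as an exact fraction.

NRCS table: woods, good condition, soil group D → CN(II) = 77
Adjust CN=77 to AMC I: 4.2·77/(10 − 0.058·77) → (1617/5) ÷ (2767/500) = 161700/2767 ≈ 58.439

CN_adj = 161700/2767 ≈ 58.439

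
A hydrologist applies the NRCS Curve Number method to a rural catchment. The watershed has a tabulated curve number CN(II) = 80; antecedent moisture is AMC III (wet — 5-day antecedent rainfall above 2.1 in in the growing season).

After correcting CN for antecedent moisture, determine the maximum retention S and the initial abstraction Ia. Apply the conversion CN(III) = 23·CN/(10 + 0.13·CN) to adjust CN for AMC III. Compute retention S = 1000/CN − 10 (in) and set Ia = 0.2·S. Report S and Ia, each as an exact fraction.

S = 25/23 in ≈ 1.087 in; Ia = 5/23 in ≈ 0.217 in

CN(III) from CN(II)=80: (23·80)/(10 + 0.13·80) = 4600/51 ≈ 90.196
S = 1000/(4600/51) − 10 = 25/23 in ≈ 1.087 in
Ia = 0.2·(25/23) = 5/23 in ≈ 0.217 in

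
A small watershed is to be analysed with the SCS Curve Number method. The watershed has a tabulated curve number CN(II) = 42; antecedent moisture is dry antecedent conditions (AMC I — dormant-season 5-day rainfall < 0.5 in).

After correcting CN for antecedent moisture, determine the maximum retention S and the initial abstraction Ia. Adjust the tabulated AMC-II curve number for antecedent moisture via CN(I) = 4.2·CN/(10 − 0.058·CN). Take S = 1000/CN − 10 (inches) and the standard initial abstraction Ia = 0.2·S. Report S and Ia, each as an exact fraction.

Adjust CN=42 to AMC I: 4.2·42/(10 − 0.058·42) → (882/5) ÷ (1891/250) = 44100/1891 ≈ 23.321
Max retention: S = 1000/(44100/1891) − 10 = 14500/441 in (≈ 32.880 in)
Ia = 0.2S: 0.2·32.880 = 6.576 in (exactly 2900/441)

S = 14500/441 in ≈ 32.880 in; Ia = 2900/441 in ≈ 6.576 in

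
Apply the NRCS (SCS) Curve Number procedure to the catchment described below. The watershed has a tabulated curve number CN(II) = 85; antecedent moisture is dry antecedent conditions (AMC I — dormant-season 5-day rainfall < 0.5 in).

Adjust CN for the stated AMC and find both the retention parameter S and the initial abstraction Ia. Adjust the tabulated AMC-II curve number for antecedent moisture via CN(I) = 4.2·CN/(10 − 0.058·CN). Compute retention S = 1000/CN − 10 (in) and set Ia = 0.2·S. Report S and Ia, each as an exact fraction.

Dry (AMC I): CN(I) = 4.2·85/(10 − 0.058·85) = 357/(507/100) = 11900/169 ≈ 70.414
Max retention: S = 1000/(11900/169) − 10 = 500/119 in (≈ 4.202 in)
Ia = 0.2·(500/119) = 100/119 in ≈ 0.840 in

S = 500/119 in ≈ 4.202 in; Ia = 100/119 in ≈ 0.840 in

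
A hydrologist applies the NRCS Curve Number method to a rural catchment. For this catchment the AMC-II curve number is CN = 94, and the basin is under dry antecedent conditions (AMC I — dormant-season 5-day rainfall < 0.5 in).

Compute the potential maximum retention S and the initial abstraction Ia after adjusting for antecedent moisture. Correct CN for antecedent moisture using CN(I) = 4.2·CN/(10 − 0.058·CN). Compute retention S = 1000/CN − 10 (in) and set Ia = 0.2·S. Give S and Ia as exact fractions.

Dry (AMC I): CN(I) = 4.2·94/(10 − 0.058·94) = (1974/5)/(1137/250) = 32900/379 ≈ 86.807
S = 1000/(32900/379) − 10 = 500/329 in ≈ 1.520 in
Ia = 0.2·(500/329) = 100/329 in ≈ 0.304 in

S = 500/329 in ≈ 1.520 in; Ia = 100/329 in ≈ 0.304 in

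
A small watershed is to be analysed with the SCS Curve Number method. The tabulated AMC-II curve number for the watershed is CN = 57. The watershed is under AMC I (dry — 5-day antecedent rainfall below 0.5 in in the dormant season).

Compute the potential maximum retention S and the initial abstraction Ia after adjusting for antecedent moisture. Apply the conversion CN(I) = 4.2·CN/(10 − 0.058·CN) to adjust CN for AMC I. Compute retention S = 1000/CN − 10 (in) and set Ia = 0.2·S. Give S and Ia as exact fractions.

Dry (AMC I): CN(I) = 4.2·57/(10 − 0.058·57) = (1197/5)/(3347/500) = 119700/3347 ≈ 35.763
Max retention: S = 1000/(119700/3347) − 10 = 21500/1197 in (≈ 17.962 in)
Ia = 0.2S: 0.2·17.962 = 3.592 in (exactly 4300/1197)

S = 21500/1197 in ≈ 17.962 in; Ia = 4300/1197 in ≈ 3.592 in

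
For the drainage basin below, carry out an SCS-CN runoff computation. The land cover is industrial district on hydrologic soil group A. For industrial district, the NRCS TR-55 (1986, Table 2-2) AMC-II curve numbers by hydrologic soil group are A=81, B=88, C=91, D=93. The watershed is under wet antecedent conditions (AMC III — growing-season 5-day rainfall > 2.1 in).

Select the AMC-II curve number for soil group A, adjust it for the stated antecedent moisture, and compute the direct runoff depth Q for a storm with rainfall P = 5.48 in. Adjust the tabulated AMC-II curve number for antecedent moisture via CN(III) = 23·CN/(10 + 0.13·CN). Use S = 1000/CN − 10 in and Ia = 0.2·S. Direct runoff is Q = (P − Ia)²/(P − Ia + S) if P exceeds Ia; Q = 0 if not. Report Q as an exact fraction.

NRCS table: industrial district, soil group A → CN(II) = 81
Wet (AMC III): CN(III) = 23·81/(10 + 0.13·81) = 1863/(2053/100) = 186300/2053 ≈ 90.745
S = 1000/(186300/2053) − 10 = 1900/1863 in ≈ 1.020 in
Initial abstraction Ia = S/5 = (1900/1863)/5 = 380/1863 ≈ 0.204 in
P − Ia = 5.480 − 0.204 = 245731/46575 ≈ 5.276 in (> 0, runoff occurs)
Runoff Q = (P−Ia)²/(P−Ia+S) = (5.276)²/(5.276+1.020) = 60383724361/13657233825 ≈ 4.421 in

Q = 60383724361/13657233825 in ≈ 4.421 in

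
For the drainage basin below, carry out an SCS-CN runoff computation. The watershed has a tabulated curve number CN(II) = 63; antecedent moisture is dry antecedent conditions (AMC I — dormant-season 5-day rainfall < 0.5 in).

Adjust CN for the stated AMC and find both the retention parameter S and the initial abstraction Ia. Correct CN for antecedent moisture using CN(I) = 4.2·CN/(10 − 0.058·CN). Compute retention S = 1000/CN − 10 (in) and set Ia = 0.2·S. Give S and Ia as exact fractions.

S = 18500/1323 in ≈ 13.983 in; Ia = 3700/1323 in ≈ 2.797 in

CN(I) from CN(II)=63: (4.2·63)/(10 − 0.058·63) = 132300/3173 ≈ 41.696
S = 1000/(132300/3173) − 10 = 18500/1323 in ≈ 13.983 in
Initial abstraction Ia = S/5 = (18500/1323)/5 = 3700/1323 ≈ 2.797 in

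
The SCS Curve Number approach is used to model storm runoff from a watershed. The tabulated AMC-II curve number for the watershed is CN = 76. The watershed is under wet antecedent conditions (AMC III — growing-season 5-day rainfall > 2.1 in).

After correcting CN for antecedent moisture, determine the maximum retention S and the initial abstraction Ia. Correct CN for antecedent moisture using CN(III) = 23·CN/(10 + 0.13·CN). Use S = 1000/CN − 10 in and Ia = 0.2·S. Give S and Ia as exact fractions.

Adjust CN=76 to AMC III: 23·76/(10 + 0.13·76) → 1748 ÷ (497/25) = 43700/497 ≈ 87.928
Retention S: 1000/CN − 10 with CN=87.928 → S = 600/437 ≈ 1.373 in
Initial abstraction Ia = S/5 = (600/437)/5 = 120/437 ≈ 0.275 in

S = 600/437 in ≈ 1.373 in; Ia = 120/437 in ≈ 0.275 in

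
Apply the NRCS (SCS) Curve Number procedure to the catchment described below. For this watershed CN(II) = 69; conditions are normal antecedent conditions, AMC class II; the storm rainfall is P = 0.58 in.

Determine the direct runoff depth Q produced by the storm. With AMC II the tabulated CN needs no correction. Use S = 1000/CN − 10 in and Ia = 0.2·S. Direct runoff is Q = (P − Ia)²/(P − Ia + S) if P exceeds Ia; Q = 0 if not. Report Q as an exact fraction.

Q = 0 in ≈ 0.000 in

CN(II) = 69; AMC II needs no correction.
S = 1000/69 − 10 = 310/69 in ≈ 4.493 in
Initial abstraction Ia = S/5 = (310/69)/5 = 62/69 ≈ 0.899 in
P = 0.580 ≤ Ia = 0.899 in: entire storm abstracted, Q = 0.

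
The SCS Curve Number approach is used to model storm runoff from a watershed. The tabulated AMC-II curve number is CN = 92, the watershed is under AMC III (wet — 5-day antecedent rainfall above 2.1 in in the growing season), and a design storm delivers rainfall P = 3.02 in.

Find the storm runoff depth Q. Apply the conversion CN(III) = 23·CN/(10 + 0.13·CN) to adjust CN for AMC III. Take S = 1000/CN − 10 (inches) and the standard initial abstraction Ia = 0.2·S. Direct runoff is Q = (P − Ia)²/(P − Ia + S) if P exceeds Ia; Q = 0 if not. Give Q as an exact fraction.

Q = 6065138641/2324399550 in ≈ 2.609 in

CN(III) from CN(II)=92: (23·92)/(10 + 0.13·92) = 52900/549 ≈ 96.357
S = 1000/(52900/549) − 10 = 200/529 in ≈ 0.378 in
Ia = 0.2·(200/529) = 40/529 in ≈ 0.076 in
Excess rainfall: 3.020 − 0.076 = 2.944 in; P > Ia so Q > 0
Runoff Q = (P−Ia)²/(P−Ia+S) = (2.944)²/(2.944+0.378) = 6065138641/2324399550 ≈ 2.609 in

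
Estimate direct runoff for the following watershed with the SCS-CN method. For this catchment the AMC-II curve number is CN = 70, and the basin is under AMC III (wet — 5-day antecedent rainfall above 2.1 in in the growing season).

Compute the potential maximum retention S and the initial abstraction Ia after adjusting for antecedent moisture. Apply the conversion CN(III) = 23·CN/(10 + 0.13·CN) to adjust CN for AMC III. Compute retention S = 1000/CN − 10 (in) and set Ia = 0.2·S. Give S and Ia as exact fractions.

Wet (AMC III): CN(III) = 23·70/(10 + 0.13·70) = 1610/(191/10) = 16100/191 ≈ 84.293
Max retention: S = 1000/(16100/191) − 10 = 300/161 in (≈ 1.863 in)
Ia = 0.2·(300/161) = 60/161 in ≈ 0.373 in

S = 300/161 in ≈ 1.863 in; Ia = 60/161 in ≈ 0.373 in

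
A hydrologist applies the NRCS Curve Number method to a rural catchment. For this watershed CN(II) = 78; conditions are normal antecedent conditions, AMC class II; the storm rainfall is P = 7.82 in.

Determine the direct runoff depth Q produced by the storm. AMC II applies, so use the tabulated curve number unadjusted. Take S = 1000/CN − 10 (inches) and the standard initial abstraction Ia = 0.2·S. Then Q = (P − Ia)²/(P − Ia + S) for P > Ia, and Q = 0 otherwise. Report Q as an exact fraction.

Q = 200194201/38315550 in ≈ 5.225 in

Average conditions: CN = 78 (no AMC adjustment).
Max retention: S = 1000/78 − 10 = 110/39 in (≈ 2.821 in)
Initial abstraction Ia = S/5 = (110/39)/5 = 22/39 ≈ 0.564 in
P − Ia = 7.820 − 0.564 = 14149/1950 ≈ 7.256 in (> 0, runoff occurs)
Q: (14149/1950)² ÷ (19649/1950) = 200194201/38315550 in (≈ 5.225 in)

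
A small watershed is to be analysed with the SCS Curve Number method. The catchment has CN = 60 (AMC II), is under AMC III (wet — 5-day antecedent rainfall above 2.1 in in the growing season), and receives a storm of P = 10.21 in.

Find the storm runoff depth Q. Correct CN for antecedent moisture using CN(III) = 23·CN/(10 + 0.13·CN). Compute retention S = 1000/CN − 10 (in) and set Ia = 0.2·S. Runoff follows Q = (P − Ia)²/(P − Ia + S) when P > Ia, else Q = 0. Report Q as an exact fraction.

Wet (AMC III): CN(III) = 23·60/(10 + 0.13·60) = 1380/(89/5) = 6900/89 ≈ 77.528
Retention S: 1000/CN − 10 with CN=77.528 → S = 200/69 ≈ 2.899 in
Ia = 0.2·(200/69) = 40/69 in ≈ 0.580 in
Since P=10.210 > Ia=0.580: effective rainfall P−Ia = 66449/6900 in
Q: (66449/6900)² ÷ (86449/6900) = 4415469601/596498100 in (≈ 7.402 in)

Q = 4415469601/596498100 in ≈ 7.402 in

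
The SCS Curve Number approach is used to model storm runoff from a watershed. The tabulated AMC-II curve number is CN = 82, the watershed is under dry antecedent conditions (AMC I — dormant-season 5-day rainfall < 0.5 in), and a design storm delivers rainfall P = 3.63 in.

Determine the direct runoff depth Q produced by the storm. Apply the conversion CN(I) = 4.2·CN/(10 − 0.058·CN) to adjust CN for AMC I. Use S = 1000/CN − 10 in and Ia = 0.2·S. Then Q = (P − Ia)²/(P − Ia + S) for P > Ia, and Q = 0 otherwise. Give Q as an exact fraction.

Adjust CN=82 to AMC I: 4.2·82/(10 − 0.058·82) → (1722/5) ÷ (1311/250) = 28700/437 ≈ 65.675
Max retention: S = 1000/(28700/437) − 10 = 1500/287 in (≈ 5.226 in)
Ia = 0.2·(1500/287) = 300/287 in ≈ 1.045 in
Excess rainfall: 3.630 − 1.045 = 2.585 in; P > Ia so Q > 0
Q: (74181/28700)² ÷ (224181/28700) = 611424529/714888300 in (≈ 0.855 in)

Q = 611424529/714888300 in ≈ 0.855 in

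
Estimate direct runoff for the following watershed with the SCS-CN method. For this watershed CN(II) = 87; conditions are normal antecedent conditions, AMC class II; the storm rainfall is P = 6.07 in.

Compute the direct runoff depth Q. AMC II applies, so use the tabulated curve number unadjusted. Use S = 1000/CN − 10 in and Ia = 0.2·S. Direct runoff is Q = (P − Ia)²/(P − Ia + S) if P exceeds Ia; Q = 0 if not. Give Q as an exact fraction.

AMC II — tabulated CN = 87 applies directly.
Max retention: S = 1000/87 − 10 = 130/87 in (≈ 1.494 in)
Ia = 0.2S: 0.2·1.494 = 0.299 in (exactly 26/87)
Since P=6.070 > Ia=0.299: effective rainfall P−Ia = 50209/8700 in
Q = (50209/8700)²/((50209/8700) + 130/87) = (2520943681/75690000)/(63209/8700) = 2520943681/549918300 in ≈ 4.584 in

Q = 2520943681/549918300 in ≈ 4.584 in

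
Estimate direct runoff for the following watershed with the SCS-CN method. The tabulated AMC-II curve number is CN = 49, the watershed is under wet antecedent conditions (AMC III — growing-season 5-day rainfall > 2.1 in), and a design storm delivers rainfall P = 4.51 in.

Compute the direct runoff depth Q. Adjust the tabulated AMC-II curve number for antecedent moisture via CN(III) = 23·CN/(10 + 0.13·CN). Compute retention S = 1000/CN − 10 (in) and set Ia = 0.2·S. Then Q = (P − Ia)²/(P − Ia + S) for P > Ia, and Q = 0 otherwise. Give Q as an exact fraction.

Adjust CN=49 to AMC III: 23·49/(10 + 0.13·49) → 1127 ÷ (1637/100) = 112700/1637 ≈ 68.845
Max retention: S = 1000/(112700/1637) − 10 = 5100/1127 in (≈ 4.525 in)
Initial abstraction Ia = S/5 = (5100/1127)/5 = 1020/1127 ≈ 0.905 in
Excess rainfall: 4.510 − 0.905 = 3.605 in; P > Ia so Q > 0
Q: (406277/112700)² ÷ (916277/112700) = 165061000729/103264417900 in (≈ 1.598 in)

Q = 165061000729/103264417900 in ≈ 1.598 in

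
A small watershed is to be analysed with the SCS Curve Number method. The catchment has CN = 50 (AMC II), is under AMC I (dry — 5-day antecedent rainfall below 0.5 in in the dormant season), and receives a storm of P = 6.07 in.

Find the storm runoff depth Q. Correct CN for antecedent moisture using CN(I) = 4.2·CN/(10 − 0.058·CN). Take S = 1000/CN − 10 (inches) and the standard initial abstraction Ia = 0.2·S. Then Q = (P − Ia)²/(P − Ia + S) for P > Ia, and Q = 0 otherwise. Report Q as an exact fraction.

Dry (AMC I): CN(I) = 4.2·50/(10 − 0.058·50) = 210/(71/10) = 2100/71 ≈ 29.577
Max retention: S = 1000/(2100/71) − 10 = 500/21 in (≈ 23.810 in)
Ia = 0.2S: 0.2·23.810 = 4.762 in (exactly 100/21)
Since P=6.070 > Ia=4.762: effective rainfall P−Ia = 2747/2100 in
Q = (2747/2100)²/((2747/2100) + 500/21) = (7546009/4410000)/(52747/2100) = 7546009/110768700 in ≈ 0.068 in

Q = 7546009/110768700 in ≈ 0.068 in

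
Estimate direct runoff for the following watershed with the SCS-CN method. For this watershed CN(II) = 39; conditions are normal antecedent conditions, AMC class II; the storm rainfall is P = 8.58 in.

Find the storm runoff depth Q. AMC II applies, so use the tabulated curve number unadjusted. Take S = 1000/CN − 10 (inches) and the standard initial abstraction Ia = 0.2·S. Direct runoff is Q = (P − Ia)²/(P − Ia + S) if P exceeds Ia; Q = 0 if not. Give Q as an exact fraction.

Q = 113018161/80205450 in ≈ 1.409 in

AMC II — tabulated CN = 39 applies directly.
Max retention: S = 1000/39 − 10 = 610/39 in (≈ 15.641 in)
Initial abstraction Ia = S/5 = (610/39)/5 = 122/39 ≈ 3.128 in
Excess rainfall: 8.580 − 3.128 = 5.452 in; P > Ia so Q > 0
Runoff Q = (P−Ia)²/(P−Ia+S) = (5.452)²/(5.452+15.641) = 113018161/80205450 ≈ 1.409 in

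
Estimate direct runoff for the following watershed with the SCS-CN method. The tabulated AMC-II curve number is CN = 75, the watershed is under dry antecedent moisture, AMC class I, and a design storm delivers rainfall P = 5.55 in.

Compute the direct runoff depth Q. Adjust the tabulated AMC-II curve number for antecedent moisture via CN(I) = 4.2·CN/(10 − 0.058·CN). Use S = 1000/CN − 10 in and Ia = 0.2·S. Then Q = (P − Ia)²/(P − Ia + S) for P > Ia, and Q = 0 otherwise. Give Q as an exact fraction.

Q = 24930049/18891180 in ≈ 1.320 in

Adjust CN=75 to AMC I: 4.2·75/(10 − 0.058·75) → 315 ÷ (113/20) = 6300/113 ≈ 55.752
S = 1000/(6300/113) − 10 = 500/63 in ≈ 7.937 in
Ia = 0.2·(500/63) = 100/63 in ≈ 1.587 in
Excess rainfall: 5.550 − 1.587 = 3.963 in; P > Ia so Q > 0
Q: (4993/1260)² ÷ (14993/1260) = 24930049/18891180 in (≈ 1.320 in)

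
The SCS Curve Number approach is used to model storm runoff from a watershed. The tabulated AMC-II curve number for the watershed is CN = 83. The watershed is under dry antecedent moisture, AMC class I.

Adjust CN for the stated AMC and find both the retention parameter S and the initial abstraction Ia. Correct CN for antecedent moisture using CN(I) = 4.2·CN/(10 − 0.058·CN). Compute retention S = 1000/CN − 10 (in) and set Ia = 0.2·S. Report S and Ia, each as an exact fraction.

S = 8500/1743 in ≈ 4.877 in; Ia = 1700/1743 in ≈ 0.975 in

Adjust CN=83 to AMC I: 4.2·83/(10 − 0.058·83) → (1743/5) ÷ (2593/500) = 174300/2593 ≈ 67.219
Retention S: 1000/CN − 10 with CN=67.219 → S = 8500/1743 ≈ 4.877 in
Initial abstraction Ia = S/5 = (8500/1743)/5 = 1700/1743 ≈ 0.975 in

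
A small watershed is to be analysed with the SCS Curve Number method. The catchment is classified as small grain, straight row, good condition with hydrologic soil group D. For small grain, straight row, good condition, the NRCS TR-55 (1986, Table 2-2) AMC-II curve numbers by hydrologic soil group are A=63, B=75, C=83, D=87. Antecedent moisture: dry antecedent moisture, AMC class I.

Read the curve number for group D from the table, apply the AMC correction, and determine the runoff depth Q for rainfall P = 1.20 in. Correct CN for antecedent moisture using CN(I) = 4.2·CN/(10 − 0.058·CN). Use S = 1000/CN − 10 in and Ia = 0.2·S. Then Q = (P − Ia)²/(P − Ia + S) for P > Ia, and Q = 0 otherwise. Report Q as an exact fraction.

Q = 9954722/168823935 in ≈ 0.059 in

NRCS table: small grain, straight row, good condition, soil group D → CN(II) = 87
Dry (AMC I): CN(I) = 4.2·87/(10 − 0.058·87) = (1827/5)/(2477/500) = 182700/2477 ≈ 73.759
S = 1000/(182700/2477) − 10 = 6500/1827 in ≈ 3.558 in
Initial abstraction Ia = S/5 = (6500/1827)/5 = 1300/1827 ≈ 0.712 in
Since P=1.200 > Ia=0.712: effective rainfall P−Ia = 4462/9135 in
Q = (4462/9135)²/((4462/9135) + 6500/1827) = (19909444/83448225)/(36962/9135) = 9954722/168823935 in ≈ 0.059 in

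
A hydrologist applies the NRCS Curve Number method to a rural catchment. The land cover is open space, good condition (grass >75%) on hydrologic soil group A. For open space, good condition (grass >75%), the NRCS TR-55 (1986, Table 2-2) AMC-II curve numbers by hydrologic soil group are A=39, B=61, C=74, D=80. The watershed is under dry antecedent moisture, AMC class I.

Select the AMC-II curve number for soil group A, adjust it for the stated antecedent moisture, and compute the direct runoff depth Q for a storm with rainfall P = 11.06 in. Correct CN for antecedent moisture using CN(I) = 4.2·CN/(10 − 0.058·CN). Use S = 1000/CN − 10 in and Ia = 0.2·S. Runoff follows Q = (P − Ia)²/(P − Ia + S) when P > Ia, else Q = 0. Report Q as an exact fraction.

NRCS table: open space, good condition (grass >75%), soil group A → CN(II) = 39
Dry (AMC I): CN(I) = 4.2·39/(10 − 0.058·39) = (819/5)/(3869/500) = 81900/3869 ≈ 21.168
S = 1000/(81900/3869) − 10 = 30500/819 in ≈ 37.241 in
Ia = 0.2·(30500/819) = 6100/819 in ≈ 7.448 in
Excess rainfall: 11.060 − 7.448 = 3.612 in; P > Ia so Q > 0
Q: (147907/40950)² ÷ (1672907/40950) = 21876480649/68505541650 in (≈ 0.319 in)

Q = 21876480649/68505541650 in ≈ 0.319 in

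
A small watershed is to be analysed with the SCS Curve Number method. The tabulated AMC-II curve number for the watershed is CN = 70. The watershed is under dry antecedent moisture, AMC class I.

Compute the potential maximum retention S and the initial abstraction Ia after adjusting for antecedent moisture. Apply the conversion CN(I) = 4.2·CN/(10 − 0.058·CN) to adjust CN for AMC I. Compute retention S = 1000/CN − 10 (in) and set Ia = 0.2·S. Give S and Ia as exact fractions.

Dry (AMC I): CN(I) = 4.2·70/(10 − 0.058·70) = 294/(297/50) = 4900/99 ≈ 49.495
Max retention: S = 1000/(4900/99) − 10 = 500/49 in (≈ 10.204 in)
Ia = 0.2·(500/49) = 100/49 in ≈ 2.041 in

S = 500/49 in ≈ 10.204 in; Ia = 100/49 in ≈ 2.041 in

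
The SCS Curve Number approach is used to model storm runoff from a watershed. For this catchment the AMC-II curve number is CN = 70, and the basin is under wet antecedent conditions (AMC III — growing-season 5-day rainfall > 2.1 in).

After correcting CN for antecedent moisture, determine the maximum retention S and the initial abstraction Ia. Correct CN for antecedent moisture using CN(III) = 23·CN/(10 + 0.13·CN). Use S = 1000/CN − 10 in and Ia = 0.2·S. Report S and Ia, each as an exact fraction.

S = 300/161 in ≈ 1.863 in; Ia = 60/161 in ≈ 0.373 in

Wet (AMC III): CN(III) = 23·70/(10 + 0.13·70) = 1610/(191/10) = 16100/191 ≈ 84.293
S = 1000/(16100/191) − 10 = 300/161 in ≈ 1.863 in
Initial abstraction Ia = S/5 = (300/161)/5 = 60/161 ≈ 0.373 in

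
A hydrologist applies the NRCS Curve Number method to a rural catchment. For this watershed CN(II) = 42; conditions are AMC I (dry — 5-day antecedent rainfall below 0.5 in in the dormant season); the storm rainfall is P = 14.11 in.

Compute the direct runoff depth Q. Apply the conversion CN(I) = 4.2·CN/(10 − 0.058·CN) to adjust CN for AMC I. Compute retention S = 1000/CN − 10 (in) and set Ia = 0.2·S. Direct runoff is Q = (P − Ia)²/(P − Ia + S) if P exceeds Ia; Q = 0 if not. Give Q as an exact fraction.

Q = 110390727001/78597269100 in ≈ 1.405 in

CN(I) from CN(II)=42: (4.2·42)/(10 − 0.058·42) = 44100/1891 ≈ 23.321
S = 1000/(44100/1891) − 10 = 14500/441 in ≈ 32.880 in
Ia = 0.2·(14500/441) = 2900/441 in ≈ 6.576 in
Since P=14.110 > Ia=6.576: effective rainfall P−Ia = 332251/44100 in
Q: (332251/44100)² ÷ (1782251/44100) = 110390727001/78597269100 in (≈ 1.405 in)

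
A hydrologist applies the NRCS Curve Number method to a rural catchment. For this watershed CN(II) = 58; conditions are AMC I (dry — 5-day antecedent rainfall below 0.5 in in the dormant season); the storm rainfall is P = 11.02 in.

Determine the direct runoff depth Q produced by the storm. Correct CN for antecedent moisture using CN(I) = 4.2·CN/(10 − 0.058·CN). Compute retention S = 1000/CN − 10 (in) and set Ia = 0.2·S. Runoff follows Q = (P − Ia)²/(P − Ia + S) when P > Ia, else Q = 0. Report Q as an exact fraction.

CN(I) from CN(II)=58: (4.2·58)/(10 − 0.058·58) = 2900/79 ≈ 36.709
Max retention: S = 1000/(2900/79) − 10 = 500/29 in (≈ 17.241 in)
Ia = 0.2·(500/29) = 100/29 in ≈ 3.448 in
P − Ia = 11.020 − 3.448 = 10979/1450 ≈ 7.572 in (> 0, runoff occurs)
Q = (10979/1450)²/((10979/1450) + 500/29) = (120538441/2102500)/(35979/1450) = 120538441/52169550 in ≈ 2.311 in

Q = 120538441/52169550 in ≈ 2.311 in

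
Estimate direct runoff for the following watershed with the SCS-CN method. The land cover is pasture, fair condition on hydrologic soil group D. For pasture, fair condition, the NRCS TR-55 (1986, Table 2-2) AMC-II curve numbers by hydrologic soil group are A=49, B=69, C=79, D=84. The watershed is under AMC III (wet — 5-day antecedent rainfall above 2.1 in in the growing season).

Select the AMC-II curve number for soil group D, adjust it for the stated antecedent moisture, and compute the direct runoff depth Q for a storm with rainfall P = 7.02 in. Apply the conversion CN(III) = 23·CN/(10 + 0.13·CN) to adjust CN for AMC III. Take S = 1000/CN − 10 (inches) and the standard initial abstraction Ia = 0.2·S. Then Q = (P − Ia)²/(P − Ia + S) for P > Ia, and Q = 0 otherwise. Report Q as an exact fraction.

NRCS table: pasture, fair condition, soil group D → CN(II) = 84
CN(III) from CN(II)=84: (23·84)/(10 + 0.13·84) = 48300/523 ≈ 92.352
Max retention: S = 1000/(48300/523) − 10 = 400/483 in (≈ 0.828 in)
Ia = 0.2S: 0.2·0.828 = 0.166 in (exactly 80/483)
Since P=7.020 > Ia=0.166: effective rainfall P−Ia = 165533/24150 in
Q: (165533/24150)² ÷ (185533/24150) = 27401174089/4480621950 in (≈ 6.115 in)

Q = 27401174089/4480621950 in ≈ 6.115 in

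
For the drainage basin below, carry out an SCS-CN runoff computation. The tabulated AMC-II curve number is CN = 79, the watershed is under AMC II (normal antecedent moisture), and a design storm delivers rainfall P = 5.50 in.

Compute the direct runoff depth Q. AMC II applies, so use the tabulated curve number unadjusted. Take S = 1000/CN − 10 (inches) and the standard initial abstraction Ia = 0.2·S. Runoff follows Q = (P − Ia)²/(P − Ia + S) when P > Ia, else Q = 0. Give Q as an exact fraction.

Average conditions: CN = 79 (no AMC adjustment).
S = 1000/79 − 10 = 210/79 in ≈ 2.658 in
Initial abstraction Ia = S/5 = (210/79)/5 = 42/79 ≈ 0.532 in
Excess rainfall: 5.500 − 0.532 = 4.968 in; P > Ia so Q > 0
Q = (785/158)²/((785/158) + 210/79) = (616225/24964)/(1205/158) = 123245/38078 in ≈ 3.237 in

Q = 123245/38078 in ≈ 3.237 in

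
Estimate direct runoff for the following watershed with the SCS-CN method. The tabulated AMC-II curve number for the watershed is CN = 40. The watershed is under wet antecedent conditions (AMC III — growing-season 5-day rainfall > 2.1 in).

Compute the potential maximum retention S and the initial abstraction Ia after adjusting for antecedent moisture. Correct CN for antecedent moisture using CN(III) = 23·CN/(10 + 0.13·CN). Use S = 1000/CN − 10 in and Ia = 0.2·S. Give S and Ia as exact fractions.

S = 150/23 in ≈ 6.522 in; Ia = 30/23 in ≈ 1.304 in

Wet (AMC III): CN(III) = 23·40/(10 + 0.13·40) = 920/(76/5) = 1150/19 ≈ 60.526
Max retention: S = 1000/(1150/19) − 10 = 150/23 in (≈ 6.522 in)
Ia = 0.2·(150/23) = 30/23 in ≈ 1.304 in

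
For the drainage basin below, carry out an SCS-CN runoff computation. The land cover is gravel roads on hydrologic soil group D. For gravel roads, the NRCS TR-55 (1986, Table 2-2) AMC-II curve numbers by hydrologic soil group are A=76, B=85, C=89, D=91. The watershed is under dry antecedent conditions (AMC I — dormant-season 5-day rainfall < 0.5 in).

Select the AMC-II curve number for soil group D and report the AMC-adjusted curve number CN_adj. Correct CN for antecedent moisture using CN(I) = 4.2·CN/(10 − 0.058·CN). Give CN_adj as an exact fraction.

NRCS table: gravel roads, soil group D → CN(II) = 91
CN(I) from CN(II)=91: (4.2·91)/(10 − 0.058·91) = 63700/787 ≈ 80.940

CN_adj = 63700/787 ≈ 80.940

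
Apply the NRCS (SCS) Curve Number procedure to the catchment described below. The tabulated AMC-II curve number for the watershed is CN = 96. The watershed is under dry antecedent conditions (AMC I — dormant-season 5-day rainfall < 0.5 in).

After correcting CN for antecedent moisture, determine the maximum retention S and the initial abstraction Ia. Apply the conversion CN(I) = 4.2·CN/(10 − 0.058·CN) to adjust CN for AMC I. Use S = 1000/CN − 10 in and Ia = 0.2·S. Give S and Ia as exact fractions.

CN(I) from CN(II)=96: (4.2·96)/(10 − 0.058·96) = 25200/277 ≈ 90.975
S = 1000/(25200/277) − 10 = 125/126 in ≈ 0.992 in
Ia = 0.2S: 0.2·0.992 = 0.198 in (exactly 25/126)

S = 125/126 in ≈ 0.992 in; Ia = 25/126 in ≈ 0.198 in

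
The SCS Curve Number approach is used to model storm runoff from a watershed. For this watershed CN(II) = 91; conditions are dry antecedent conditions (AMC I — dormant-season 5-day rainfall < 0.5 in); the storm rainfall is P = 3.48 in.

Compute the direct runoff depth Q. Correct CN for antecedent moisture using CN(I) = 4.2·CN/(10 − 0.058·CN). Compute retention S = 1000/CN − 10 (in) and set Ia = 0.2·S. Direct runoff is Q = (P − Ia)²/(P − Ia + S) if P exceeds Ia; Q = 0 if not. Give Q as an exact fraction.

Q = 255136729/151144175 in ≈ 1.688 in

Adjust CN=91 to AMC I: 4.2·91/(10 − 0.058·91) → (1911/5) ÷ (2361/500) = 63700/787 ≈ 80.940
Max retention: S = 1000/(63700/787) − 10 = 1500/637 in (≈ 2.355 in)
Ia = 0.2S: 0.2·2.355 = 0.471 in (exactly 300/637)
P − Ia = 3.480 − 0.471 = 47919/15925 ≈ 3.009 in (> 0, runoff occurs)
Q: (47919/15925)² ÷ (85419/15925) = 255136729/151144175 in (≈ 1.688 in)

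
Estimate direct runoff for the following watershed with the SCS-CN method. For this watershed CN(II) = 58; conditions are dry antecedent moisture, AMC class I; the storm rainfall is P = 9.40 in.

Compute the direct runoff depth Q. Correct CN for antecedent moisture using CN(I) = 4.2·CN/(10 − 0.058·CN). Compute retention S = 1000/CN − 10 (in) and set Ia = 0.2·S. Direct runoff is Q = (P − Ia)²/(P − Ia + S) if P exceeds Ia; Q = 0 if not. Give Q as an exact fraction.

Dry (AMC I): CN(I) = 4.2·58/(10 − 0.058·58) = (1218/5)/(1659/250) = 2900/79 ≈ 36.709
Max retention: S = 1000/(2900/79) − 10 = 500/29 in (≈ 17.241 in)
Initial abstraction Ia = S/5 = (500/29)/5 = 100/29 ≈ 3.448 in
Since P=9.400 > Ia=3.448: effective rainfall P−Ia = 863/145 in
Runoff Q = (P−Ia)²/(P−Ia+S) = (5.952)²/(5.952+17.241) = 744769/487635 ≈ 1.527 in

Q = 744769/487635 in ≈ 1.527 in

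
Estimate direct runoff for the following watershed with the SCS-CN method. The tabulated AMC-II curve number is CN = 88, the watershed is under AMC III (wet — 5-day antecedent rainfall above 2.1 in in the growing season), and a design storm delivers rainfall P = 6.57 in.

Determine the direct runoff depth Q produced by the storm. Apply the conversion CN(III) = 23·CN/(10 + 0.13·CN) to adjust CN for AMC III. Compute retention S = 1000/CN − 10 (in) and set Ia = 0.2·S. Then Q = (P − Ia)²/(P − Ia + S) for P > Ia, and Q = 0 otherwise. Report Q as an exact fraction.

Adjust CN=88 to AMC III: 23·88/(10 + 0.13·88) → 2024 ÷ (536/25) = 6325/67 ≈ 94.403
Max retention: S = 1000/(6325/67) − 10 = 150/253 in (≈ 0.593 in)
Ia = 0.2S: 0.2·0.593 = 0.119 in (exactly 30/253)
P − Ia = 6.570 − 0.119 = 163221/25300 ≈ 6.451 in (> 0, runoff occurs)
Runoff Q = (P−Ia)²/(P−Ia+S) = (6.451)²/(6.451+0.593) = 8880364947/1502997100 ≈ 5.908 in

Q = 8880364947/1502997100 in ≈ 5.908 in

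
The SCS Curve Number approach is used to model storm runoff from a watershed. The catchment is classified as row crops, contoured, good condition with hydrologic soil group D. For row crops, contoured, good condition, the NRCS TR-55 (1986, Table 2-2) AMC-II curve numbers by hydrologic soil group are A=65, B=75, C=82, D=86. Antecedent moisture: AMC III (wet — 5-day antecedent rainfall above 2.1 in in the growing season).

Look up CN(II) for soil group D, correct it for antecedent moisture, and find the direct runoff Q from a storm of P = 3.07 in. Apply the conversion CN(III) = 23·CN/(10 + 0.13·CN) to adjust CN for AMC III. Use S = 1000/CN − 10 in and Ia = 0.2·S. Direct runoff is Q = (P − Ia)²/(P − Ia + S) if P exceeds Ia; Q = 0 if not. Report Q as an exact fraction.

Q = 83881482129/35566714700 in ≈ 2.358 in

NRCS table: row crops, contoured, good condition, soil group D → CN(II) = 86
Wet (AMC III): CN(III) = 23·86/(10 + 0.13·86) = 1978/(1059/50) = 98900/1059 ≈ 93.390
S = 1000/(98900/1059) − 10 = 700/989 in ≈ 0.708 in
Ia = 0.2S: 0.2·0.708 = 0.142 in (exactly 140/989)
P − Ia = 3.070 − 0.142 = 289623/98900 ≈ 2.928 in (> 0, runoff occurs)
Q: (289623/98900)² ÷ (359623/98900) = 83881482129/35566714700 in (≈ 2.358 in)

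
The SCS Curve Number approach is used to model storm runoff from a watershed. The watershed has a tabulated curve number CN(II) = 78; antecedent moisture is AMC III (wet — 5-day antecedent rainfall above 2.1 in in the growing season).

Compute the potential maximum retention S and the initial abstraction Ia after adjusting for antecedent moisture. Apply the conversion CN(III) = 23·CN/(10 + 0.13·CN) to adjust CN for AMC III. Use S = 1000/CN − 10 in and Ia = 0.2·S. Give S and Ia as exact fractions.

Wet (AMC III): CN(III) = 23·78/(10 + 0.13·78) = 1794/(1007/50) = 89700/1007 ≈ 89.076
S = 1000/(89700/1007) − 10 = 1100/897 in ≈ 1.226 in
Initial abstraction Ia = S/5 = (1100/897)/5 = 220/897 ≈ 0.245 in

S = 1100/897 in ≈ 1.226 in; Ia = 220/897 in ≈ 0.245 in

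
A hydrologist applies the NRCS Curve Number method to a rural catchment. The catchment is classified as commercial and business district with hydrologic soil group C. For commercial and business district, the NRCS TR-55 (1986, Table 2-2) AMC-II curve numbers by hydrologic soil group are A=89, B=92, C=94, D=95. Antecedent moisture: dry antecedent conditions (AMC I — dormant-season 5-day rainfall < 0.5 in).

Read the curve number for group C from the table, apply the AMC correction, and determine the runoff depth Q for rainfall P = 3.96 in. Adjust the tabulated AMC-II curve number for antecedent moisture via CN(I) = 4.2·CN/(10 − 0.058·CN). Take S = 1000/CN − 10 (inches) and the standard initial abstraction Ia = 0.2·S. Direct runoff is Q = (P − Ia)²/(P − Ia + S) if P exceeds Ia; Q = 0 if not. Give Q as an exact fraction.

Q = 904265041/350146475 in ≈ 2.583 in

NRCS table: commercial and business district, soil group C → CN(II) = 94
Adjust CN=94 to AMC I: 4.2·94/(10 − 0.058·94) → (1974/5) ÷ (1137/250) = 32900/379 ≈ 86.807
S = 1000/(32900/379) − 10 = 500/329 in ≈ 1.520 in
Ia = 0.2·(500/329) = 100/329 in ≈ 0.304 in
Since P=3.960 > Ia=0.304: effective rainfall P−Ia = 30071/8225 in
Q = (30071/8225)²/((30071/8225) + 500/329) = (904265041/67650625)/(42571/8225) = 904265041/350146475 in ≈ 2.583 in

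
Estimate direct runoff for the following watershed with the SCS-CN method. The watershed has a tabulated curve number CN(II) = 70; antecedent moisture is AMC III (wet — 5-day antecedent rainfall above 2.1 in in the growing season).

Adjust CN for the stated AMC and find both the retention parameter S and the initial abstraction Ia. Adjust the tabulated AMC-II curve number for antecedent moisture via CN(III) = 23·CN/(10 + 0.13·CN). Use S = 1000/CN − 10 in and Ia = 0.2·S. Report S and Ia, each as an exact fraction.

CN(III) from CN(II)=70: (23·70)/(10 + 0.13·70) = 16100/191 ≈ 84.293
S = 1000/(16100/191) − 10 = 300/161 in ≈ 1.863 in
Ia = 0.2·(300/161) = 60/161 in ≈ 0.373 in

S = 300/161 in ≈ 1.863 in; Ia = 60/161 in ≈ 0.373 in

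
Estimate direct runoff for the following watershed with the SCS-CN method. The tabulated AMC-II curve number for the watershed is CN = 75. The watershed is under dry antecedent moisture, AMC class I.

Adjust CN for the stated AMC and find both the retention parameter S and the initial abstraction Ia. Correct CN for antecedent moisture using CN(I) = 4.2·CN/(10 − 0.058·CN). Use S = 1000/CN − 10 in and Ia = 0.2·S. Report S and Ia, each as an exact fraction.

Dry (AMC I): CN(I) = 4.2·75/(10 − 0.058·75) = 315/(113/20) = 6300/113 ≈ 55.752
Max retention: S = 1000/(6300/113) − 10 = 500/63 in (≈ 7.937 in)
Ia = 0.2·(500/63) = 100/63 in ≈ 1.587 in

S = 500/63 in ≈ 7.937 in; Ia = 100/63 in ≈ 1.587 in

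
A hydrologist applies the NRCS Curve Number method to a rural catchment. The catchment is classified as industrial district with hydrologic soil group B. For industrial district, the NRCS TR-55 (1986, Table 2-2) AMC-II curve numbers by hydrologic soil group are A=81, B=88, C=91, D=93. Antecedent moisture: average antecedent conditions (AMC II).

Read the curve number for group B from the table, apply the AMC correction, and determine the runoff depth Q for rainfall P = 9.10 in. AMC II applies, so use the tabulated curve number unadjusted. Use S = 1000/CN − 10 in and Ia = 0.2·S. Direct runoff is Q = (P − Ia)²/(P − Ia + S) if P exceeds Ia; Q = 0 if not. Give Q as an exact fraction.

Q = 942841/123310 in ≈ 7.646 in

NRCS table: industrial district, soil group B → CN(II) = 88
CN(II) = 88; AMC II needs no correction.
Max retention: S = 1000/88 − 10 = 15/11 in (≈ 1.364 in)
Initial abstraction Ia = S/5 = (15/11)/5 = 3/11 ≈ 0.273 in
P − Ia = 9.100 − 0.273 = 971/110 ≈ 8.827 in (> 0, runoff occurs)
Runoff Q = (P−Ia)²/(P−Ia+S) = (8.827)²/(8.827+1.364) = 942841/123310 ≈ 7.646 in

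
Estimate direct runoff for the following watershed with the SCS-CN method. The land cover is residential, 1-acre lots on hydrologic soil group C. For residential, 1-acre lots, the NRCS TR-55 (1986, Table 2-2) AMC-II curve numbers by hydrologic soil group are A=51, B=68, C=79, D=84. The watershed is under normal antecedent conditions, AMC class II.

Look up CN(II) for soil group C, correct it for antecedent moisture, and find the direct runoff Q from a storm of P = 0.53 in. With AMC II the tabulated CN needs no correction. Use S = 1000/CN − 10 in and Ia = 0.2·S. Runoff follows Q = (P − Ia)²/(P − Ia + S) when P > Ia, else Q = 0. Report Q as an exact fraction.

Q = 0 in ≈ 0.000 in

NRCS table: residential, 1-acre lots, soil group C → CN(II) = 79
Average conditions: CN = 79 (no AMC adjustment).
Max retention: S = 1000/79 − 10 = 210/79 in (≈ 2.658 in)
Ia = 0.2·(210/79) = 42/79 in ≈ 0.532 in
P = 0.530 ≤ Ia = 0.532 in: entire storm abstracted, Q = 0.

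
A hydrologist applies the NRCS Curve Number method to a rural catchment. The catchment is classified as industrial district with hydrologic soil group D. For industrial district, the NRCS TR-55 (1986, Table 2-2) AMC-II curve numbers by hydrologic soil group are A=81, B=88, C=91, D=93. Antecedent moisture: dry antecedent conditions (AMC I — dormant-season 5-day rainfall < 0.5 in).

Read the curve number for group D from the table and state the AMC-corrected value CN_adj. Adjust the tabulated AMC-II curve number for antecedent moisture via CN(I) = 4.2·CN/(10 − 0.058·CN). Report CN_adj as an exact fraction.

NRCS table: industrial district, soil group D → CN(II) = 93
CN(I) from CN(II)=93: (4.2·93)/(10 − 0.058·93) = 27900/329 ≈ 84.802

CN_adj = 27900/329 ≈ 84.802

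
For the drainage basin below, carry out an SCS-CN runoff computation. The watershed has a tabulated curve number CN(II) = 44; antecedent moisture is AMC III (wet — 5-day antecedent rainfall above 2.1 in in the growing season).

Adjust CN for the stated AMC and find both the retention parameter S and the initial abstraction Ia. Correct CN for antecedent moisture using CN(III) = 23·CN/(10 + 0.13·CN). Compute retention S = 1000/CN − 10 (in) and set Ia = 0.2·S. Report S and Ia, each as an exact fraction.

Wet (AMC III): CN(III) = 23·44/(10 + 0.13·44) = 1012/(393/25) = 25300/393 ≈ 64.377
S = 1000/(25300/393) − 10 = 1400/253 in ≈ 5.534 in
Initial abstraction Ia = S/5 = (1400/253)/5 = 280/253 ≈ 1.107 in

S = 1400/253 in ≈ 5.534 in; Ia = 280/253 in ≈ 1.107 in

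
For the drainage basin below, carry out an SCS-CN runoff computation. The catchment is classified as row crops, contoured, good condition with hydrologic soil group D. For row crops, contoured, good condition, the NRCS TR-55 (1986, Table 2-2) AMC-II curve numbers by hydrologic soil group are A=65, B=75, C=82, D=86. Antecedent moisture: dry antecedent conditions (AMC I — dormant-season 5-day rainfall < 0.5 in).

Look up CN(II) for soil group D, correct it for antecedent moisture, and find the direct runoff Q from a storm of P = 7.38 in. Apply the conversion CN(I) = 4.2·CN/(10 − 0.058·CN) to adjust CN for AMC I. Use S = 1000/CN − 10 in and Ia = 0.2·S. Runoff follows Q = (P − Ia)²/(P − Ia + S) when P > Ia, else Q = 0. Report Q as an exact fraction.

Q = 1814845201/436026450 in ≈ 4.162 in

NRCS table: row crops, contoured, good condition, soil group D → CN(II) = 86
Dry (AMC I): CN(I) = 4.2·86/(10 − 0.058·86) = (1806/5)/(1253/250) = 12900/179 ≈ 72.067
S = 1000/(12900/179) − 10 = 500/129 in ≈ 3.876 in
Initial abstraction Ia = S/5 = (500/129)/5 = 100/129 ≈ 0.775 in
Since P=7.380 > Ia=0.775: effective rainfall P−Ia = 42601/6450 in
Q = (42601/6450)²/((42601/6450) + 500/129) = (1814845201/41602500)/(67601/6450) = 1814845201/436026450 in ≈ 4.162 in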